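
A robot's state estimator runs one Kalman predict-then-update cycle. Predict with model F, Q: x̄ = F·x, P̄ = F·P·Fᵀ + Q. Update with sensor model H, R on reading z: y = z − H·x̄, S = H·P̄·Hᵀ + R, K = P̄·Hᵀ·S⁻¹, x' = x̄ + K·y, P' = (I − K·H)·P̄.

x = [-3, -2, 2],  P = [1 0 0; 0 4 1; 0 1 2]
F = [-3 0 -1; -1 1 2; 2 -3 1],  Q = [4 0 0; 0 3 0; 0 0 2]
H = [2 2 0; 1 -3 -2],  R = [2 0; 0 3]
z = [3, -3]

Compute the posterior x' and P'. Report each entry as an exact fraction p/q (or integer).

x' = [25541/6362, -7471/3181, 22568/3181]
P' = [60429/12724 -14443/3181 28476/3181; -14443/3181 15344/3181 -29495/3181; 28476/3181 -29495/3181 59346/3181]

x̄ = F·x = [7, 5, 2]
P̄ = F·P·Fᵀ + Q = [15 -2 -5; -2 20 -15; -5 -15 38]
y = z − H·x̄ = [-21, 9]
S = H·P̄·Hᵀ + R = [126 -2; -2 202]
K = P̄·Hᵀ·S⁻¹ = [2657/12724 1979/12724; 901/3181 -495/3181; -1019/3181 -577/3181]
x' = x̄ + K·y = [25541/6362, -7471/3181, 22568/3181]
P' = (I − K·H)·P̄ = [60429/12724 -14443/3181 28476/3181; -14443/3181 15344/3181 -29495/3181; 28476/3181 -29495/3181 59346/3181]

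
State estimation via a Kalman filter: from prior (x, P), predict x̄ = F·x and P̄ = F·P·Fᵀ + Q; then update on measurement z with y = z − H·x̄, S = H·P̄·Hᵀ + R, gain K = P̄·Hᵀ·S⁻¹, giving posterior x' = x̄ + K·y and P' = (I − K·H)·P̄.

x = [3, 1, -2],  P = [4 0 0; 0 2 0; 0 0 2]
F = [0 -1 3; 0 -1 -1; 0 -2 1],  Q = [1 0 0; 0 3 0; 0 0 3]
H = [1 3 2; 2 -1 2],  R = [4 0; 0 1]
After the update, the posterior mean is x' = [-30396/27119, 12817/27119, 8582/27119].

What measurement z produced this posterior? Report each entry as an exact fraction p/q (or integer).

x̄ = F·x = [-7, 1, -4]
P̄ = F·P·Fᵀ + Q = [21 -4 10; -4 7 2; 10 2 13]
S = H·P̄·Hᵀ + R = [180 121; 121 232]
K = P̄·Hᵀ·S⁻¹ = [-1258/27119 8371/27119; 6203/27119 -4521/27119; 4420/27119 2838/27119]
x' − x̄ = [159437/27119, -14302/27119, 117058/27119] = K·y
y = (KᵀK)⁻¹·Kᵀ·(x' − x̄) = [13, 21]
z = y + H·x̄ = [13, 21] + [-12, -23] = [1, -2]

z = [1, -2]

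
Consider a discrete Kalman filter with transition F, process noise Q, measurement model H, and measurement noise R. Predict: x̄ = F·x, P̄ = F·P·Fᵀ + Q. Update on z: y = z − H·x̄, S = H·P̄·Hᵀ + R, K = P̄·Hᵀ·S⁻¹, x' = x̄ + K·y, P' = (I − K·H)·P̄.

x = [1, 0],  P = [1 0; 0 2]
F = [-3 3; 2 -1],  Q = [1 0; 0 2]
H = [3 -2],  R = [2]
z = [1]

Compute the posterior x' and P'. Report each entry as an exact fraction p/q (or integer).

x̄ = F·x = [-3, 2]
P̄ = F·P·Fᵀ + Q = [28 -12; -12 8]
y = z − H·x̄ = [14]
S = H·P̄·Hᵀ + R = [430]
K = P̄·Hᵀ·S⁻¹ = [54/215; -26/215]
x' = x̄ + K·y = [111/215, 66/215]
P' = (I − K·H)·P̄ = [188/215 228/215; 228/215 368/215]

x' = [111/215, 66/215]
P' = [188/215 228/215; 228/215 368/215]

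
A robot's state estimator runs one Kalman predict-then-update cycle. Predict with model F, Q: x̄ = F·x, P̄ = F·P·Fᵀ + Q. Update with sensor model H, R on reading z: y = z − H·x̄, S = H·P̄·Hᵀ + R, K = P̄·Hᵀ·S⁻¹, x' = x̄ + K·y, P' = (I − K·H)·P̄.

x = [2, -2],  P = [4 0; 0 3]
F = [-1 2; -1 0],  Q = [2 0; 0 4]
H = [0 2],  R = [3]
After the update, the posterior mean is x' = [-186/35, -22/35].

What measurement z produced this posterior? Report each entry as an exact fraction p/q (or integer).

x̄ = F·x = [-6, -2]
P̄ = F·P·Fᵀ + Q = [18 4; 4 8]
S = H·P̄·Hᵀ + R = [35]
K = P̄·Hᵀ·S⁻¹ = [8/35; 16/35]
x' − x̄ = [24/35, 48/35] = K·y
y = (KᵀK)⁻¹·Kᵀ·(x' − x̄) = [3]
z = y + H·x̄ = [3] + [-4] = [-1]

z = [-1]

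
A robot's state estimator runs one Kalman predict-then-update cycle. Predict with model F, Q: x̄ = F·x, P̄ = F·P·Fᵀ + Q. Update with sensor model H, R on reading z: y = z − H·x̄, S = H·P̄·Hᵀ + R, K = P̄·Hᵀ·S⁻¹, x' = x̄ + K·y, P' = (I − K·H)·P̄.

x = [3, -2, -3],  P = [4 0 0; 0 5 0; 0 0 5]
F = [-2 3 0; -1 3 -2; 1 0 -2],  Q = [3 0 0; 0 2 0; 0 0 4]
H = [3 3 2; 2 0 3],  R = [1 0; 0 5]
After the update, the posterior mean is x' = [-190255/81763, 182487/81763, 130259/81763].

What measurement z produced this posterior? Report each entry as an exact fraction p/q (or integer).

x̄ = F·x = [-12, -3, 9]
P̄ = F·P·Fᵀ + Q = [64 53 -8; 53 71 16; -8 16 28]
S = H·P̄·Hᵀ + R = [2378 910; 910 417]
K = P̄·Hᵀ·S⁻¹ = [45055/163526 -28769/81763; 14164/81763 -714/81763; -14260/81763 44452/81763]
x' − x̄ = [790901/81763, 427776/81763, -605608/81763] = K·y
y = (KᵀK)⁻¹·Kᵀ·(x' − x̄) = [30, -4]
z = y + H·x̄ = [30, -4] + [-27, 3] = [3, -1]

z = [3, -1]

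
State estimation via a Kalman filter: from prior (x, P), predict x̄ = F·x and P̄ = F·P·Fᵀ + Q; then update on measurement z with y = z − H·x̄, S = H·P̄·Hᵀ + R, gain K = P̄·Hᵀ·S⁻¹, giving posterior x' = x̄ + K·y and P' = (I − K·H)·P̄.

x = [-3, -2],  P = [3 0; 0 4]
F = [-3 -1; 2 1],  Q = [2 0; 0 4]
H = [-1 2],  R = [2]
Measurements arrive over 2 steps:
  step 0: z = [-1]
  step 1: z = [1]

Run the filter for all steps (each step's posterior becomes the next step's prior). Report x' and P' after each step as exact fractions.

step 0: x' = [33/29, -12/203], P' = [110/29 44/29; 44/29 216/203]
step 1: x' = [-6623/9445, 4922/28335], P' = [34472/9445 13544/9445; 13544/9445 28844/28335]

step 0: x̄ = F·x = [11, -8]
step 0: P̄ = F·P·Fᵀ + Q = [33 -22; -22 20]
step 0: y = z − H·x̄ = [26]
step 0: S = H·P̄·Hᵀ + R = [203]
step 0: K = P̄·Hᵀ·S⁻¹ = [-11/29; 62/203]
step 0: x' = x̄ + K·y = [33/29, -12/203]
step 0: P' = (I − K·H)·P̄ = [110/29 44/29; 44/29 216/203]
step 1: x̄ = F·x = [-681/203, 450/203]
step 1: P̄ = F·P·Fᵀ + Q = [9400/203 -6376/203; -6376/203 5340/203]
step 1: y = z − H·x̄ = [-1378/203]
step 1: S = H·P̄·Hᵀ + R = [56670/203]
step 1: K = P̄·Hᵀ·S⁻¹ = [-3692/9445; 8528/28335]
step 1: x' = x̄ + K·y = [-6623/9445, 4922/28335]
step 1: P' = (I − K·H)·P̄ = [34472/9445 13544/9445; 13544/9445 28844/28335]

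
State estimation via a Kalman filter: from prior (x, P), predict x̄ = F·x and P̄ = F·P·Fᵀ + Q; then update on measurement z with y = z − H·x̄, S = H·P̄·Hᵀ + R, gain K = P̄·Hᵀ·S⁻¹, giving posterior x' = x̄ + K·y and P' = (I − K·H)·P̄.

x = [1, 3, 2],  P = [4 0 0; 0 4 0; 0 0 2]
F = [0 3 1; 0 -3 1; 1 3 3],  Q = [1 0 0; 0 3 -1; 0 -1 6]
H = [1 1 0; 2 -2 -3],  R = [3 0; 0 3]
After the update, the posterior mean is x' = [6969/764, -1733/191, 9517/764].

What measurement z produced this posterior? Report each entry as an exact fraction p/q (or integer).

z = [-1, -1]

x̄ = F·x = [11, -7, 16]
P̄ = F·P·Fᵀ + Q = [39 -34 42; -34 41 -31; 42 -31 64]
S = H·P̄·Hᵀ + R = [15 -37; -37 295]
K = P̄·Hᵀ·S⁻¹ = [2215/3056 485/3056; -11/764 -149/764; 1543/3056 -283/3056]
x' − x̄ = [-1435/764, -396/191, -2707/764] = K·y
y = (KᵀK)⁻¹·Kᵀ·(x' − x̄) = [-5, 11]
z = y + H·x̄ = [-5, 11] + [4, -12] = [-1, -1]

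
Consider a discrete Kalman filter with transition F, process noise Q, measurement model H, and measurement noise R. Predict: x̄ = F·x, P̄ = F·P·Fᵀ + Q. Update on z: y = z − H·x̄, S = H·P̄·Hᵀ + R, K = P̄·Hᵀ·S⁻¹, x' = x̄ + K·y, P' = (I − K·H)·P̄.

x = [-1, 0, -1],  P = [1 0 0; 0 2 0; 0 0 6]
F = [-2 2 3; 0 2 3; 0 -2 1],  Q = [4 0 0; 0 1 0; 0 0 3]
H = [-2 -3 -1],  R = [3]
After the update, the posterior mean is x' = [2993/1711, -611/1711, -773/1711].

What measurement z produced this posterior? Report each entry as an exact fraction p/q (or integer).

x̄ = F·x = [-1, -3, -1]
P̄ = F·P·Fᵀ + Q = [70 62 10; 62 63 10; 10 10 17]
S = H·P̄·Hᵀ + R = [1711]
K = P̄·Hᵀ·S⁻¹ = [-336/1711; -323/1711; -67/1711]
x' − x̄ = [4704/1711, 4522/1711, 938/1711] = K·y
y = (KᵀK)⁻¹·Kᵀ·(x' − x̄) = [-14]
z = y + H·x̄ = [-14] + [12] = [-2]

z = [-2]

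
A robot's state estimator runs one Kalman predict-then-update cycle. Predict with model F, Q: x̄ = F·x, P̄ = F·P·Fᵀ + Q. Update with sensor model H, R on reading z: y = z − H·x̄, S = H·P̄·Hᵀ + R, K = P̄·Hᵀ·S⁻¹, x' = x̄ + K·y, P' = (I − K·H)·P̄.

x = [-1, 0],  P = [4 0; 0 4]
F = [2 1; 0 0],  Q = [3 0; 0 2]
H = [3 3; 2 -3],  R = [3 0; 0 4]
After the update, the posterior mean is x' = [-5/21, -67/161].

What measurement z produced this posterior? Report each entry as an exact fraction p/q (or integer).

z = [-2, 1]

x̄ = F·x = [-2, 0]
P̄ = F·P·Fᵀ + Q = [23 0; 0 2]
S = H·P̄·Hᵀ + R = [228 120; 120 114]
K = P̄·Hᵀ·S⁻¹ = [17/84 4/21; 39/322 -29/161]
x' − x̄ = [37/21, -67/161] = K·y
y = (KᵀK)⁻¹·Kᵀ·(x' − x̄) = [4, 5]
z = y + H·x̄ = [4, 5] + [-6, -4] = [-2, 1]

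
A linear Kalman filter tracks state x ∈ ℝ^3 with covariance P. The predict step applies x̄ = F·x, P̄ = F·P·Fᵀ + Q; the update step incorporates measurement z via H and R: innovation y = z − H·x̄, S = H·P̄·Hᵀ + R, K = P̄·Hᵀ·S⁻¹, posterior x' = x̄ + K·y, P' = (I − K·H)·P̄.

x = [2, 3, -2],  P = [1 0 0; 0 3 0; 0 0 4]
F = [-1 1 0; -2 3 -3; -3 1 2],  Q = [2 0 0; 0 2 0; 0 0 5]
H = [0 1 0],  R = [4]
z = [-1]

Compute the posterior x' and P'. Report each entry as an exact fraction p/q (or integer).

x̄ = F·x = [1, 11, -7]
P̄ = F·P·Fᵀ + Q = [6 11 6; 11 69 -9; 6 -9 33]
y = z − H·x̄ = [-12]
S = H·P̄·Hᵀ + R = [73]
K = P̄·Hᵀ·S⁻¹ = [11/73; 69/73; -9/73]
x' = x̄ + K·y = [-59/73, -25/73, -403/73]
P' = (I − K·H)·P̄ = [317/73 44/73 537/73; 44/73 276/73 -36/73; 537/73 -36/73 2328/73]

x' = [-59/73, -25/73, -403/73]
P' = [317/73 44/73 537/73; 44/73 276/73 -36/73; 537/73 -36/73 2328/73]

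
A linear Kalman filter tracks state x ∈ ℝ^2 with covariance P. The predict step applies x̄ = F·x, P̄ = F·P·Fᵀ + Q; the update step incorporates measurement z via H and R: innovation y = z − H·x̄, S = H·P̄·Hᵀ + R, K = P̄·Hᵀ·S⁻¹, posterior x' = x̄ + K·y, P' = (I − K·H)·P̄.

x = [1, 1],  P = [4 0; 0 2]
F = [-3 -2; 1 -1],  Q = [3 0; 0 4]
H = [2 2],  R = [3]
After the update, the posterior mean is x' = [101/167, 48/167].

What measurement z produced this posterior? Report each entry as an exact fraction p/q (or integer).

z = [2]

x̄ = F·x = [-5, 0]
P̄ = F·P·Fᵀ + Q = [47 -8; -8 10]
S = H·P̄·Hᵀ + R = [167]
K = P̄·Hᵀ·S⁻¹ = [78/167; 4/167]
x' − x̄ = [936/167, 48/167] = K·y
y = (KᵀK)⁻¹·Kᵀ·(x' − x̄) = [12]
z = y + H·x̄ = [12] + [-10] = [2]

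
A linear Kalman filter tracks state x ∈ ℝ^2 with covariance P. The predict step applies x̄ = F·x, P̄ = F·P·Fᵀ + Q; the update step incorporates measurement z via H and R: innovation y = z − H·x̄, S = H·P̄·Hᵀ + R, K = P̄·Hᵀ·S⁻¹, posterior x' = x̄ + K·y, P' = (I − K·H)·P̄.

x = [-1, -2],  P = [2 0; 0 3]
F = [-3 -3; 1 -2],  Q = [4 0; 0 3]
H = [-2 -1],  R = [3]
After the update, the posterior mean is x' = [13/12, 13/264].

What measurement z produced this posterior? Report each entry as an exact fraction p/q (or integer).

z = [-2]

x̄ = F·x = [9, 3]
P̄ = F·P·Fᵀ + Q = [49 12; 12 17]
S = H·P̄·Hᵀ + R = [264]
K = P̄·Hᵀ·S⁻¹ = [-5/12; -41/264]
x' − x̄ = [-95/12, -779/264] = K·y
y = (KᵀK)⁻¹·Kᵀ·(x' − x̄) = [19]
z = y + H·x̄ = [19] + [-21] = [-2]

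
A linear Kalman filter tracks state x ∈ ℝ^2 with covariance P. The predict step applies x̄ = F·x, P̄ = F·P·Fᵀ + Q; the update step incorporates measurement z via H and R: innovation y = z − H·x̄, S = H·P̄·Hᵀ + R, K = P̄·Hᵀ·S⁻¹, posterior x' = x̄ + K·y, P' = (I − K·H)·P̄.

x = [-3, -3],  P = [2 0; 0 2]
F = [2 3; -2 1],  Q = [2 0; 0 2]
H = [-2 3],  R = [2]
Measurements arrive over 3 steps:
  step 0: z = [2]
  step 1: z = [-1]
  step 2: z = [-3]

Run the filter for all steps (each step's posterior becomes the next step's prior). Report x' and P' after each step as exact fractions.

step 0: x̄ = F·x = [-15, 3]
step 0: P̄ = F·P·Fᵀ + Q = [28 -2; -2 12]
step 0: y = z − H·x̄ = [-37]
step 0: S = H·P̄·Hᵀ + R = [246]
step 0: K = P̄·Hᵀ·S⁻¹ = [-31/123; 20/123]
step 0: x' = x̄ + K·y = [-698/123, -371/123]
step 0: P' = (I − K·H)·P̄ = [1522/123 994/123; 994/123 676/123]
step 1: x̄ = F·x = [-2509/123, 25/3]
step 1: P̄ = F·P·Fᵀ + Q = [24346/123 -196/3; -196/3 74/3]
step 1: y = z − H·x̄ = [-8216/123]
step 1: S = H·P̄·Hᵀ + R = [221368/123]
step 1: K = P̄·Hᵀ·S⁻¹ = [-1300/3953; 12587/110684]
step 1: x' = x̄ + K·y = [6201/3953, 20399/27671]
step 1: P' = (I − K·H)·P̄ = [13006/3953 7804/3953; 7804/3953 77033/55342]
step 2: x̄ = F·x = [148011/27671, -66415/27671]
step 2: P̄ = F·P·Fᵀ + Q = [2843389/55342 -934261/55342; -934261/55342 479029/55342]
step 2: y = z − H·x̄ = [412254/27671]
step 2: S = H·P̄·Hᵀ + R = [27006633/55342]
step 2: K = P̄·Hᵀ·S⁻¹ = [-8489561/27006633; 3305609/27006633]
step 2: x' = x̄ + K·y = [53983/81101, -46763/81101]
step 2: P' = (I − K·H)·P̄ = [85246598/27006633 51171358/27006633; 51171358/27006633 36317978/27006633]

step 0: x' = [-698/123, -371/123], P' = [1522/123 994/123; 994/123 676/123]
step 1: x' = [6201/3953, 20399/27671], P' = [13006/3953 7804/3953; 7804/3953 77033/55342]
step 2: x' = [53983/81101, -46763/81101], P' = [85246598/27006633 51171358/27006633; 51171358/27006633 36317978/27006633]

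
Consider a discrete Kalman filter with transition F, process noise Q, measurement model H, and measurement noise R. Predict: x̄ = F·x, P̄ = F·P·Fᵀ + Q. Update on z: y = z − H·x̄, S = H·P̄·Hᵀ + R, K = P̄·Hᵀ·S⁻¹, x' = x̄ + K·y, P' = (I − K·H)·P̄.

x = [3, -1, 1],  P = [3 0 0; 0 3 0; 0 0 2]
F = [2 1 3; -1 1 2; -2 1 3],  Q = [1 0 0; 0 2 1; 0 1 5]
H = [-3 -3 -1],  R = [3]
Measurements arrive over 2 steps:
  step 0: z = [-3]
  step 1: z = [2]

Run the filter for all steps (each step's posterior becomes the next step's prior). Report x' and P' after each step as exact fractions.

step 0: x' = [5194/839, -2745/839, -4797/839], P' = [9482/839 -5835/839 -10527/839; -5835/839 4015/839 5751/839; -10527/839 5751/839 14721/839]
step 1: x' = [18885461/5998810, -7282122/2999405, -12628669/2999405], P' = [41564471/5998810 -13747577/2999405 -20247879/2999405; -13747577/2999405 10513653/2999405 11114661/2999405; -20247879/2999405 11114661/2999405 29587137/2999405]

step 0: x̄ = F·x = [8, -2, -4]
step 0: P̄ = F·P·Fᵀ + Q = [34 9 9; 9 16 22; 9 22 38]
step 0: y = z − H·x̄ = [11]
step 0: S = H·P̄·Hᵀ + R = [839]
step 0: K = P̄·Hᵀ·S⁻¹ = [-138/839; -97/839; -131/839]
step 0: x' = x̄ + K·y = [5194/839, -2745/839, -4797/839]
step 0: P' = (I − K·H)·P̄ = [9482/839 -5835/839 -10527/839; -5835/839 4015/839 5751/839; -10527/839 5751/839 14721/839]
step 1: x̄ = F·x = [-6748/839, -17533/839, -27524/839]
step 1: P̄ = F·P·Fᵀ + Q = [60113/839 85770/839 133082/839; 85770/839 150841/839 232093/839; 133082/839 232093/839 362797/839]
step 1: y = z − H·x̄ = [-98689/839]
step 1: S = H·P̄·Hᵀ + R = [5998810/839]
step 1: K = P̄·Hᵀ·S⁻¹ = [-570731/5998810; -470963/2999405; -729161/2999405]
step 1: x' = x̄ + K·y = [18885461/5998810, -7282122/2999405, -12628669/2999405]
step 1: P' = (I − K·H)·P̄ = [41564471/5998810 -13747577/2999405 -20247879/2999405; -13747577/2999405 10513653/2999405 11114661/2999405; -20247879/2999405 11114661/2999405 29587137/2999405]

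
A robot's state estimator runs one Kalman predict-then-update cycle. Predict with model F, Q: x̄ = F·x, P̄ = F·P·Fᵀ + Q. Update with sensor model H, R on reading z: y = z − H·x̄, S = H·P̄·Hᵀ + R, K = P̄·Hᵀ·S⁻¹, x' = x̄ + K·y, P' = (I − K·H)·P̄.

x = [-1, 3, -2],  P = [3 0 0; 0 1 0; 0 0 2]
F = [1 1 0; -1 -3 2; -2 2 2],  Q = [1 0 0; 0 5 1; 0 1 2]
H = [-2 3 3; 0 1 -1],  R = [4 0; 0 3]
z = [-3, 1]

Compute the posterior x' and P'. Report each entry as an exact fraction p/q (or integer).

x̄ = F·x = [2, -12, 4]
P̄ = F·P·Fᵀ + Q = [5 -6 -4; -6 25 9; -4 9 26]
y = z − H·x̄ = [25, 17]
S = H·P̄·Hᵀ + R = [765 1; 1 36]
K = P̄·Hᵀ·S⁻¹ = [-1438/27539 -1490/27539; 4088/27539 12126/27539; 4085/27539 -13118/27539]
x' = x̄ + K·y = [-6202/27539, -22126/27539, -10725/27539]
P' = (I − K·H)·P̄ = [77195/27539 22538/27539 27008/27539; 22538/27539 28427/27539 -7951/27539; 27008/27539 -7951/27539 31403/27539]

x' = [-6202/27539, -22126/27539, -10725/27539]
P' = [77195/27539 22538/27539 27008/27539; 22538/27539 28427/27539 -7951/27539; 27008/27539 -7951/27539 31403/27539]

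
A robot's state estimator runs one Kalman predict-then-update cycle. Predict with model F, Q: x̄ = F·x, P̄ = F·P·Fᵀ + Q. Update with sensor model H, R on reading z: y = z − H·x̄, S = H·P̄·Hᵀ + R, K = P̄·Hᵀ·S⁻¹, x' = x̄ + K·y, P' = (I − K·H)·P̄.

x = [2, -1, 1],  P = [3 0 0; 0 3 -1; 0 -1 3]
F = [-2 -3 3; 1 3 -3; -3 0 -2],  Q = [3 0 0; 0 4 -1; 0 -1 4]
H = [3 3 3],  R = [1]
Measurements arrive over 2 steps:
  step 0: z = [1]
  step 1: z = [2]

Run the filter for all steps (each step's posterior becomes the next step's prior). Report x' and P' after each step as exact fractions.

step 0: x̄ = F·x = [2, -4, -8]
step 0: P̄ = F·P·Fᵀ + Q = [87 -78 -6; -78 79 14; -6 14 43]
step 0: y = z − H·x̄ = [31]
step 0: S = H·P̄·Hᵀ + R = [622]
step 0: K = P̄·Hᵀ·S⁻¹ = [9/622; 45/622; 153/622]
step 0: x' = x̄ + K·y = [1523/622, -1093/622, -233/622]
step 0: P' = (I − K·H)·P̄ = [54033/622 -48921/622 -5109/622; -48921/622 47113/622 1823/622; -5109/622 1823/622 3337/622]
step 1: x̄ = F·x = [-233/311, -1057/622, -4103/622]
step 1: P̄ = F·P·Fᵀ + Q = [56745/311 -67497/311 -49815/311; -67497/311 214885/622 250889/622; -49815/311 250889/622 440825/622]
step 1: y = z − H·x̄ = [9061/311]
step 1: S = H·P̄·Hᵀ + R = [3608096/311]
step 1: K = P̄·Hᵀ·S⁻¹ = [-181701/3608096; 248085/1804048; 444063/1804048]
step 1: x' = x̄ + K·y = [-7997039/3608096, 4162247/1804048, 1037461/1804048]
step 1: P' = (I − K·H)·P̄ = [552174129/3608096 -246593361/1804048 -29523987/1804048; -246593361/1804048 113728445/902024 9609583/902024; -29523987/1804048 9609583/902024 5226421/902024]

step 0: x' = [1523/622, -1093/622, -233/622], P' = [54033/622 -48921/622 -5109/622; -48921/622 47113/622 1823/622; -5109/622 1823/622 3337/622]
step 1: x' = [-7997039/3608096, 4162247/1804048, 1037461/1804048], P' = [552174129/3608096 -246593361/1804048 -29523987/1804048; -246593361/1804048 113728445/902024 9609583/902024; -29523987/1804048 9609583/902024 5226421/902024]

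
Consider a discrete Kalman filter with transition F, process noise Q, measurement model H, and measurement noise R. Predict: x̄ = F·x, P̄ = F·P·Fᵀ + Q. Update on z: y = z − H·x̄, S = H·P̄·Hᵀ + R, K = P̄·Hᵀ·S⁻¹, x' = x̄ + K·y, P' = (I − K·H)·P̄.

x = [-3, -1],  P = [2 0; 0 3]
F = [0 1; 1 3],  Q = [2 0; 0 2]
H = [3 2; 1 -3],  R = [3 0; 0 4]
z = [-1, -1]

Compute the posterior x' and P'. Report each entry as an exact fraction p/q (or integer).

x̄ = F·x = [-1, -6]
P̄ = F·P·Fᵀ + Q = [5 9; 9 31]
y = z − H·x̄ = [14, -18]
S = H·P̄·Hᵀ + R = [280 -234; -234 234]
K = P̄·Hᵀ·S⁻¹ = [11/46 781/5382; 5/46 -449/1794]
x' = x̄ + K·y = [-79/299, 8/299]
P' = (I − K·H)·P̄ = [1621/5382 -167/1794; -167/1794 181/598]

x' = [-79/299, 8/299]
P' = [1621/5382 -167/1794; -167/1794 181/598]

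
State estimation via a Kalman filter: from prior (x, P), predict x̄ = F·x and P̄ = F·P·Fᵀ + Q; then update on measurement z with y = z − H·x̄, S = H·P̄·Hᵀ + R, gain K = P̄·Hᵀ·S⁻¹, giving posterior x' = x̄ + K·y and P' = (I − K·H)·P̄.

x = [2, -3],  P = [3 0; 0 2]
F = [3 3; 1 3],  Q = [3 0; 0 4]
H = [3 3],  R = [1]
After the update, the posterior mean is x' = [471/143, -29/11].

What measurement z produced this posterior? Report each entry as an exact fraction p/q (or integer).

x̄ = F·x = [-3, -7]
P̄ = F·P·Fᵀ + Q = [48 27; 27 25]
S = H·P̄·Hᵀ + R = [1144]
K = P̄·Hᵀ·S⁻¹ = [225/1144; 3/22]
x' − x̄ = [900/143, 48/11] = K·y
y = (KᵀK)⁻¹·Kᵀ·(x' − x̄) = [32]
z = y + H·x̄ = [32] + [-30] = [2]

z = [2]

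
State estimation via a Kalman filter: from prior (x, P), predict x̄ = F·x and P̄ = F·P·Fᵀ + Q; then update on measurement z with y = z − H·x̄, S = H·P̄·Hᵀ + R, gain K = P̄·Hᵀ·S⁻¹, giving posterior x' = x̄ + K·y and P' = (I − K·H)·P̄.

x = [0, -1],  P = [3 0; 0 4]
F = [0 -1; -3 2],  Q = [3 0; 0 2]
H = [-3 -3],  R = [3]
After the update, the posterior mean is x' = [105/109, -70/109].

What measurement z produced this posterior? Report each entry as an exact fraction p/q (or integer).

x̄ = F·x = [1, -2]
P̄ = F·P·Fᵀ + Q = [7 -8; -8 45]
S = H·P̄·Hᵀ + R = [327]
K = P̄·Hᵀ·S⁻¹ = [1/109; -37/109]
x' − x̄ = [-4/109, 148/109] = K·y
y = (KᵀK)⁻¹·Kᵀ·(x' − x̄) = [-4]
z = y + H·x̄ = [-4] + [3] = [-1]

z = [-1]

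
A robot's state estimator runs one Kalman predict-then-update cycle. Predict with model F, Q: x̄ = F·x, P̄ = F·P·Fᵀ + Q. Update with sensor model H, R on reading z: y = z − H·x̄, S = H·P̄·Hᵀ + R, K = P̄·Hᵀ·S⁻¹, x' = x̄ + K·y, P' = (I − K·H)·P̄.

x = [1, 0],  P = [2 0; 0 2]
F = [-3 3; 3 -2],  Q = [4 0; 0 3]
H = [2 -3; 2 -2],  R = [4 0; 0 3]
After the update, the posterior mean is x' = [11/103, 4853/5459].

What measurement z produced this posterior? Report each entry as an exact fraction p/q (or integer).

z = [-3, -1]

x̄ = F·x = [-3, 3]
P̄ = F·P·Fᵀ + Q = [40 -30; -30 29]
S = H·P̄·Hᵀ + R = [785 634; 634 519]
K = P̄·Hᵀ·S⁻¹ = [-10/103 40/103; -1481/5459 568/5459]
x' − x̄ = [320/103, -11524/5459] = K·y
y = (KᵀK)⁻¹·Kᵀ·(x' − x̄) = [12, 11]
z = y + H·x̄ = [12, 11] + [-15, -12] = [-3, -1]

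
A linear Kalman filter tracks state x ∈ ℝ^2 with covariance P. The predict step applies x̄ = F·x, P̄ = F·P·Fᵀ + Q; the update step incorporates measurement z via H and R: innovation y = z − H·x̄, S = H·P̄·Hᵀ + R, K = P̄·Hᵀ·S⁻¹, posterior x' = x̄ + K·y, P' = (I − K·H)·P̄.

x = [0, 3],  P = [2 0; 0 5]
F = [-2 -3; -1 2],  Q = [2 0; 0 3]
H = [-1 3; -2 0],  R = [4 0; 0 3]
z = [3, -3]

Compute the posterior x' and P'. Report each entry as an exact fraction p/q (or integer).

x' = [18381/13682, 19653/13682]
P' = [19533/27364 5979/27364; 5979/27364 13581/27364]

x̄ = F·x = [-9, 6]
P̄ = F·P·Fᵀ + Q = [55 -26; -26 25]
y = z − H·x̄ = [-24, -21]
S = H·P̄·Hᵀ + R = [440 266; 266 223]
K = P̄·Hᵀ·S⁻¹ = [-399/27364 -6511/13682; 8691/27364 -1993/13682]
x' = x̄ + K·y = [18381/13682, 19653/13682]
P' = (I − K·H)·P̄ = [19533/27364 5979/27364; 5979/27364 13581/27364]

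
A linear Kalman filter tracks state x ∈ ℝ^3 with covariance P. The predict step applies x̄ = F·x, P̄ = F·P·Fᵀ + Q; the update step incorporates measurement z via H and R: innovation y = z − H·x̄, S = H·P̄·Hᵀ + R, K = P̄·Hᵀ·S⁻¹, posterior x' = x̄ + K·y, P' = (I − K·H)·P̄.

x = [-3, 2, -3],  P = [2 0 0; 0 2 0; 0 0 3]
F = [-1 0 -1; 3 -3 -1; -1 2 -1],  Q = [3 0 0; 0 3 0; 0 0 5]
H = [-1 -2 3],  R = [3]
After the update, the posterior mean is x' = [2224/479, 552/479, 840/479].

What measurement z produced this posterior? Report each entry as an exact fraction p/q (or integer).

x̄ = F·x = [6, -12, 10]
P̄ = F·P·Fᵀ + Q = [8 -3 5; -3 42 -15; 5 -15 18]
S = H·P̄·Hᵀ + R = [479]
K = P̄·Hᵀ·S⁻¹ = [13/479; -126/479; 79/479]
x' − x̄ = [-650/479, 6300/479, -3950/479] = K·y
y = (KᵀK)⁻¹·Kᵀ·(x' − x̄) = [-50]
z = y + H·x̄ = [-50] + [48] = [-2]

z = [-2]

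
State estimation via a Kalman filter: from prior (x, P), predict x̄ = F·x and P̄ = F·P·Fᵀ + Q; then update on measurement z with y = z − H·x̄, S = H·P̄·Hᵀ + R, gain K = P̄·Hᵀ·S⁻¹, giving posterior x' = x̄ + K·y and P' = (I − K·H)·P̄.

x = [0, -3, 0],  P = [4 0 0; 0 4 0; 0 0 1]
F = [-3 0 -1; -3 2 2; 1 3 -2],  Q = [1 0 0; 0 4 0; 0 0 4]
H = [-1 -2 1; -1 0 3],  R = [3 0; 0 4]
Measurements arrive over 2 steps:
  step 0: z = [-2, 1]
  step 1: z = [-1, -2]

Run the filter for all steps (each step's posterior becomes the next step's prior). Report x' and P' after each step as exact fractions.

step 0: x̄ = F·x = [0, -6, -9]
step 0: P̄ = F·P·Fᵀ + Q = [38 34 -10; 34 60 8; -10 8 48]
step 0: y = z − H·x̄ = [-5, 28]
step 0: S = H·P̄·Hᵀ + R = [453 242; 242 534]
step 0: K = P̄·Hᵀ·S⁻¹ = [-22744/91669 -1366/91669; -37772/91669 15401/91669; -7420/91669 29799/91669]
step 0: x' = x̄ + K·y = [75472/91669, 70074/91669, 46451/91669]
step 0: P' = (I − K·H)·P̄ = [752230/91669 -217538/91669 248922/91669; -217538/91669 139438/91669 -51978/91669; 248922/91669 -51978/91669 122706/91669]
step 1: x̄ = F·x = [-272867/91669, 6634/91669, 6648/3161]
step 1: P̄ = F·P·Fᵀ + Q = [8477977/91669 7187076/91669 46452/3161; 7187076/91669 7392890/91669 51700/3161; 46452/3161 51700/3161 1412/109]
step 1: y = z − H·x̄ = [-544060/91669, -1034581/91669]
step 1: S = H·P̄·Hᵀ + R = [59568924/91669 12030373/91669; 12030373/91669 11449433/91669]
step 1: K = P̄·Hᵀ·S⁻¹ = [-2103717796/5861311127 -60797231/5861311127; -2204221900/5861311127 939392756/5861311127; -685198768/5861311127 1854079400/5861311127]
step 1: x' = x̄ + K·y = [-4275273202/5861311127, 2904307978/5861311127, -4531435744/5861311127]
step 1: P' = (I − K·H)·P̄ = [45618795080/5861311127 -12091219820/5861311127 15125202052/5861311127; -12091219820/5861311127 7963001294/5861311127 -2777882932/5861311127; 15125202052/5861311127 -2777882932/5861311127 7513839884/5861311127]

step 0: x' = [75472/91669, 70074/91669, 46451/91669], P' = [752230/91669 -217538/91669 248922/91669; -217538/91669 139438/91669 -51978/91669; 248922/91669 -51978/91669 122706/91669]
step 1: x' = [-4275273202/5861311127, 2904307978/5861311127, -4531435744/5861311127], P' = [45618795080/5861311127 -12091219820/5861311127 15125202052/5861311127; -12091219820/5861311127 7963001294/5861311127 -2777882932/5861311127; 15125202052/5861311127 -2777882932/5861311127 7513839884/5861311127]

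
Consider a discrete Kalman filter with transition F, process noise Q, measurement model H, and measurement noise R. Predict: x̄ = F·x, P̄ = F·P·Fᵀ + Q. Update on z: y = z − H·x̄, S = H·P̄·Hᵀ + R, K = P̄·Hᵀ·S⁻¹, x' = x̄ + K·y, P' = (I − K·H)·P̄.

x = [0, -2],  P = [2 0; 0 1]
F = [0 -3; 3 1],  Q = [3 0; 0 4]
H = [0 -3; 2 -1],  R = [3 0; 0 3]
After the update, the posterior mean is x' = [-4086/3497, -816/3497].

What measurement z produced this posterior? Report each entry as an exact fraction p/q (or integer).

x̄ = F·x = [6, -2]
P̄ = F·P·Fᵀ + Q = [12 -3; -3 23]
S = H·P̄·Hᵀ + R = [210 87; 87 86]
K = P̄·Hᵀ·S⁻¹ = [-525/3497 1629/3497; -1137/3497 -29/3497]
x' − x̄ = [-25068/3497, 6178/3497] = K·y
y = (KᵀK)⁻¹·Kᵀ·(x' − x̄) = [-5, -17]
z = y + H·x̄ = [-5, -17] + [6, 14] = [1, -3]

z = [1, -3]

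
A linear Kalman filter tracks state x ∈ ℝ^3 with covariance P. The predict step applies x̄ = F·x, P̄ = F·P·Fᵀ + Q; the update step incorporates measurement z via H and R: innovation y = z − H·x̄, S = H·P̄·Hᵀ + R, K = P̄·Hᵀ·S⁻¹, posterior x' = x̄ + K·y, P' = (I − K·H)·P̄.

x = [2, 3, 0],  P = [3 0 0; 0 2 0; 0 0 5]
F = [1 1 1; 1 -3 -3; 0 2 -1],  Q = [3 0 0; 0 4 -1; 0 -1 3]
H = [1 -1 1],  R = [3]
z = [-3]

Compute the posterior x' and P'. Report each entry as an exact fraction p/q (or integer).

x̄ = F·x = [5, -7, 6]
P̄ = F·P·Fᵀ + Q = [13 -18 -1; -18 70 2; -1 2 16]
y = z − H·x̄ = [-21]
S = H·P̄·Hᵀ + R = [132]
K = P̄·Hᵀ·S⁻¹ = [5/22; -43/66; 13/132]
x' = x̄ + K·y = [5/22, 147/22, 173/44]
P' = (I − K·H)·P̄ = [68/11 17/11 -87/22; 17/11 461/33 691/66; -87/22 691/66 1943/132]

x' = [5/22, 147/22, 173/44]
P' = [68/11 17/11 -87/22; 17/11 461/33 691/66; -87/22 691/66 1943/132]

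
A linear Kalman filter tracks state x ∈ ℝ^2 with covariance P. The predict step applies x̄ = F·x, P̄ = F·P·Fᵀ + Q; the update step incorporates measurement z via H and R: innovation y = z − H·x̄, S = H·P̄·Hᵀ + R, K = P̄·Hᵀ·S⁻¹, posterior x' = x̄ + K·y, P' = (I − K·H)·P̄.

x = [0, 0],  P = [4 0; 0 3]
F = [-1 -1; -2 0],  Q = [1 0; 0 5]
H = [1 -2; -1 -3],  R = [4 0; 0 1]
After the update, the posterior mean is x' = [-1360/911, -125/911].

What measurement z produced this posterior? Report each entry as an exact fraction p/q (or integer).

x̄ = F·x = [0, 0]
P̄ = F·P·Fᵀ + Q = [8 8; 8 21]
S = H·P̄·Hᵀ + R = [64 110; 110 246]
K = P̄·Hᵀ·S⁻¹ = [388/911 -292/911; -277/1822 -201/911]
x' − x̄ = [-1360/911, -125/911] = K·y
y = (KᵀK)⁻¹·Kᵀ·(x' − x̄) = [-2, 2]
z = y + H·x̄ = [-2, 2] + [0, 0] = [-2, 2]

z = [-2, 2]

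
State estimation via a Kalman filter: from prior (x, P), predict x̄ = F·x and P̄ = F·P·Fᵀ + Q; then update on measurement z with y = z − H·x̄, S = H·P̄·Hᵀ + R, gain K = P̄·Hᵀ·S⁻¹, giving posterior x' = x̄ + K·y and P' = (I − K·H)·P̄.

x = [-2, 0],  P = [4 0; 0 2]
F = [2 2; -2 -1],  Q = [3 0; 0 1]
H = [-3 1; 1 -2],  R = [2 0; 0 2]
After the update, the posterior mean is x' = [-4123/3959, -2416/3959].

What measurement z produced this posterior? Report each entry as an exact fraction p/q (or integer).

z = [3, 1]

x̄ = F·x = [-4, 4]
P̄ = F·P·Fᵀ + Q = [27 -20; -20 19]
S = H·P̄·Hᵀ + R = [384 -259; -259 185]
K = P̄·Hᵀ·S⁻¹ = [-36/107 -431/3959; -11/107 -1811/3959]
x' − x̄ = [11713/3959, -18252/3959] = K·y
y = (KᵀK)⁻¹·Kᵀ·(x' − x̄) = [-13, 13]
z = y + H·x̄ = [-13, 13] + [16, -12] = [3, 1]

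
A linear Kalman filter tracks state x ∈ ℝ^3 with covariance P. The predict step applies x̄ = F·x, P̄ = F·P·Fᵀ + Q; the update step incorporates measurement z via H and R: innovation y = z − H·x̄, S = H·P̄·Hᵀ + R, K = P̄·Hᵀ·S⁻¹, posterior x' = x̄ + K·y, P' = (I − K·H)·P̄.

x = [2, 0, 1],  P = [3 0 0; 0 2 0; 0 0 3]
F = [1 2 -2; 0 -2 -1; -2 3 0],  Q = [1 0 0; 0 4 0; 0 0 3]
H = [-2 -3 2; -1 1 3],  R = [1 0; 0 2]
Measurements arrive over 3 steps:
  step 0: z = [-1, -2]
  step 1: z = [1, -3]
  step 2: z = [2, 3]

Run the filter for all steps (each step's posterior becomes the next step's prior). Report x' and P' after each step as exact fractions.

step 0: x̄ = F·x = [0, -1, -4]
step 0: P̄ = F·P·Fᵀ + Q = [24 -2 6; -2 15 -12; 6 -12 33]
step 0: y = z − H·x̄ = [4, 11]
step 0: S = H·P̄·Hᵀ + R = [436 235; 235 234]
step 0: K = P̄·Hᵀ·S⁻¹ = [-5140/46799 3562/46799; -10745/46799 6991/46799; 2025/46799 14166/46799]
step 0: x' = x̄ + K·y = [18622/46799, -12878/46799, -23270/46799]
step 0: P' = (I − K·H)·P̄ = [997472/46799 -360020/46799 454872/46799; -360020/46799 136389/46799 -160809/46799; 454872/46799 -160809/46799 214671/46799]
step 1: x̄ = F·x = [39406/46799, 49026/46799, -75878/46799]
step 1: P̄ = F·P·Fᵀ + Q = [475415/46799 -172664/46799 1967752/46799; -172664/46799 304187/46799 -866243/46799; 1967752/46799 -866243/46799 9678026/46799]
step 1: y = z − H·x̄ = [424445/46799, 77617/46799]
step 1: S = H·P̄·Hᵀ + R = [35979178/46799 48255446/46799; 48255446/46799 71316792/46799]
step 1: K = P̄·Hᵀ·S⁻¹ = [-8102753/507129394 42851853/507129394; -65830907/253564697 73998461/507129394; 222016917/2535646970 390655792/1267823485]
step 1: x' = x̄ + K·y = [212299410/253564697, -540121251/507129394, -801786133/2535646970]
step 1: P' = (I − K·H)·P̄ = [946261373/507129394 -326302711/507129394 226377965/253564697; -326302711/507129394 90735915/253564697 -119925873/507129394; 226377965/253564697 -119925873/507129394 1475344061/2535646970]
step 2: x̄ = F·x = [-837323072/1267823485, 6202998643/2535646970, -2469561393/507129394]
step 2: P̄ = F·P·Fᵀ + Q = [6013628779/2535646970 -439379874/1267823485 2053189903/507129394; -439379874/1267823485 12848851081/2535646970 -1128752345/507129394; 2053189903/507129394 -1128752345/507129394 5427656338/253564697]
step 2: y = z − H·x̄ = [45026611511/2535646970, 18386358509/1267823485]
step 2: S = H·P̄·Hᵀ + R = [334388502939/2535646970 127820030401/1267823485; 127820030401/1267823485 209361048138/1267823485]
step 2: K = P̄·Hᵀ·S⁻¹ = [-285182360353/14722872528734 2029322456611/29445745057468; -1904023858126/7361436264367 2212260277015/14722872528734; 1259501805567/14722872528734 8793923318057/29445745057468]
step 2: x' = x̄ + K·y = [-36390483932/7361436264367, 239247484559/7361436264367, 7217908841626/7361436264367]
step 2: P' = (I − K·H)·P̄ = [53208622010631/29445745057468 -9227550184271/14722872528734 25240789097465/29445745057468; -9227550184271/14722872528734 2599244772450/7361436264367 -3333839725047/14722872528734; 25240789097465/29445745057468 -3333839725047/14722872528734 16498771727891/29445745057468]

step 0: x' = [18622/46799, -12878/46799, -23270/46799], P' = [997472/46799 -360020/46799 454872/46799; -360020/46799 136389/46799 -160809/46799; 454872/46799 -160809/46799 214671/46799]
step 1: x' = [212299410/253564697, -540121251/507129394, -801786133/2535646970], P' = [946261373/507129394 -326302711/507129394 226377965/253564697; -326302711/507129394 90735915/253564697 -119925873/507129394; 226377965/253564697 -119925873/507129394 1475344061/2535646970]
step 2: x' = [-36390483932/7361436264367, 239247484559/7361436264367, 7217908841626/7361436264367], P' = [53208622010631/29445745057468 -9227550184271/14722872528734 25240789097465/29445745057468; -9227550184271/14722872528734 2599244772450/7361436264367 -3333839725047/14722872528734; 25240789097465/29445745057468 -3333839725047/14722872528734 16498771727891/29445745057468]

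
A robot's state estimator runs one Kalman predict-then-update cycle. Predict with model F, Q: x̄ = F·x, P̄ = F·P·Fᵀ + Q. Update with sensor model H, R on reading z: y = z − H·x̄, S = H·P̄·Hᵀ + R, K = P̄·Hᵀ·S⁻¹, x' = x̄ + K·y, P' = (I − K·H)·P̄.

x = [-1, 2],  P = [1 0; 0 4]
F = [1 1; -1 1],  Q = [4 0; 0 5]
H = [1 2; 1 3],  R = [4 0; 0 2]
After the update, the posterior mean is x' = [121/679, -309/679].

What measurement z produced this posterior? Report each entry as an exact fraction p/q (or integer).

x̄ = F·x = [1, 3]
P̄ = F·P·Fᵀ + Q = [9 3; 3 10]
S = H·P̄·Hᵀ + R = [65 84; 84 119]
K = P̄·Hᵀ·S⁻¹ = [39/97 -90/679; -5/97 213/679]
x' − x̄ = [-558/679, -2346/679] = K·y
y = (KᵀK)⁻¹·Kᵀ·(x' − x̄) = [-6, -12]
z = y + H·x̄ = [-6, -12] + [7, 10] = [1, -2]

z = [1, -2]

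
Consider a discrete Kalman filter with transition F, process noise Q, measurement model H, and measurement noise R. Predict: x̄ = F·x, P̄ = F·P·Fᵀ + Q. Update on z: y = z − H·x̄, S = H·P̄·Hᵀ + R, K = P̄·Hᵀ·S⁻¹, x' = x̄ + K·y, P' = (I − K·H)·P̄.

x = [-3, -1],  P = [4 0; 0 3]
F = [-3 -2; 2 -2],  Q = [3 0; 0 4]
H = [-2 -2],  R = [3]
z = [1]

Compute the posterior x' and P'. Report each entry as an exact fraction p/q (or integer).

x' = [1459/239, -1556/239]
P' = [6105/239 -5988/239; -5988/239 6048/239]

x̄ = F·x = [11, -4]
P̄ = F·P·Fᵀ + Q = [51 -12; -12 32]
y = z − H·x̄ = [15]
S = H·P̄·Hᵀ + R = [239]
K = P̄·Hᵀ·S⁻¹ = [-78/239; -40/239]
x' = x̄ + K·y = [1459/239, -1556/239]
P' = (I − K·H)·P̄ = [6105/239 -5988/239; -5988/239 6048/239]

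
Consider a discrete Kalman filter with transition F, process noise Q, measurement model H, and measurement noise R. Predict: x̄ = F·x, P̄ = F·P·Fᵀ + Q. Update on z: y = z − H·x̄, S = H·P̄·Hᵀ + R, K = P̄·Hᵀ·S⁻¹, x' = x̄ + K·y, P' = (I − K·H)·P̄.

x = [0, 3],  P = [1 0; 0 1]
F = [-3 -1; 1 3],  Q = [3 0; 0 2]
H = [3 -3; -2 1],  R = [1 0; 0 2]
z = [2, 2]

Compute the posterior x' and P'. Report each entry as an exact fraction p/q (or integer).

x' = [-100/459, -101/153]
P' = [1153/918 199/153; 199/153 74/51]

x̄ = F·x = [-3, 9]
P̄ = F·P·Fᵀ + Q = [13 -6; -6 12]
y = z − H·x̄ = [38, -13]
S = H·P̄·Hᵀ + R = [334 -168; -168 90]
K = P̄·Hᵀ·S⁻¹ = [-41/306 -278/459; -23/51 -88/153]
x' = x̄ + K·y = [-100/459, -101/153]
P' = (I − K·H)·P̄ = [1153/918 199/153; 199/153 74/51]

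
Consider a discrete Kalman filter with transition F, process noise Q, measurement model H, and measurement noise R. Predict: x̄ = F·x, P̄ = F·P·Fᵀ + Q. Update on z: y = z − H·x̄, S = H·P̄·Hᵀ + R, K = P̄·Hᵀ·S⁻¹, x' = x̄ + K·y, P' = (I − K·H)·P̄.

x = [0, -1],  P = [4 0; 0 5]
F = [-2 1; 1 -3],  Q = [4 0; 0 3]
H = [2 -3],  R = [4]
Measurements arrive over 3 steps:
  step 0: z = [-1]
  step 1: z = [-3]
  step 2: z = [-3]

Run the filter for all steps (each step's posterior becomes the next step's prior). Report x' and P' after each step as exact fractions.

step 0: x' = [171/424, 131/212], P' = [7039/848 2267/424; 2267/424 823/212]
step 1: x' = [-86143/84863, 173/751], P' = [1552392/84863 9040/751; 9040/751 6268/751]
step 2: x' = [11764197/8444053, 14856679/8444053], P' = [311587352/8444053 206952320/8444053; 206952320/8444053 141055204/8444053]

step 0: x̄ = F·x = [-1, 3]
step 0: P̄ = F·P·Fᵀ + Q = [25 -23; -23 52]
step 0: y = z − H·x̄ = [10]
step 0: S = H·P̄·Hᵀ + R = [848]
step 0: K = P̄·Hᵀ·S⁻¹ = [119/848; -101/424]
step 0: x' = x̄ + K·y = [171/424, 131/212]
step 0: P' = (I − K·H)·P̄ = [7039/848 2267/424; 2267/424 823/212]
step 1: x̄ = F·x = [-10/53, -615/424]
step 1: P̄ = F·P·Fᵀ + Q = [1044/53 973/106; 973/106 12007/848]
step 1: y = z − H·x̄ = [-2957/424]
step 1: S = H·P̄·Hᵀ + R = [84863/848]
step 1: K = P̄·Hᵀ·S⁻¹ = [10056/84863; -181/751]
step 1: x' = x̄ + K·y = [-86143/84863, 173/751]
step 1: P' = (I − K·H)·P̄ = [1552392/84863 9040/751; 9040/751 6268/751]
step 2: x̄ = F·x = [191835/84863, -144790/84863]
step 2: P̄ = F·P·Fᵀ + Q = [3171224/84863 1921004/84863; 1921004/84863 2052417/84863]
step 2: y = z − H·x̄ = [-1072629/84863]
step 2: S = H·P̄·Hᵀ + R = [8444053/84863]
step 2: K = P̄·Hᵀ·S⁻¹ = [579436/8444053; -2315243/8444053]
step 2: x' = x̄ + K·y = [11764197/8444053, 14856679/8444053]
step 2: P' = (I − K·H)·P̄ = [311587352/8444053 206952320/8444053; 206952320/8444053 141055204/8444053]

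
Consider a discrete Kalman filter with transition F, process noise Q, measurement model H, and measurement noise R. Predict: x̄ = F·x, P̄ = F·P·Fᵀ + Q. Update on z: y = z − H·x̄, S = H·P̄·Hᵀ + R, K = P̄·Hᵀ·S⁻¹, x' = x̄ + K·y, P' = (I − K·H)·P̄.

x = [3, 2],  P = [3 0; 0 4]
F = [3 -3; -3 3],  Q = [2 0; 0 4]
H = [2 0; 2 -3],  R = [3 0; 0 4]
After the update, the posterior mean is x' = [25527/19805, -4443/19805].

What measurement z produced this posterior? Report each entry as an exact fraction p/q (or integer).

x̄ = F·x = [3, -3]
P̄ = F·P·Fᵀ + Q = [65 -63; -63 67]
S = H·P̄·Hᵀ + R = [263 638; 638 1623]
K = P̄·Hᵀ·S⁻¹ = [7468/19805 957/19805; 4128/19805 -5613/19805]
x' − x̄ = [-33888/19805, 54972/19805] = K·y
y = (KᵀK)⁻¹·Kᵀ·(x' − x̄) = [-3, -12]
z = y + H·x̄ = [-3, -12] + [6, 15] = [3, 3]

z = [3, 3]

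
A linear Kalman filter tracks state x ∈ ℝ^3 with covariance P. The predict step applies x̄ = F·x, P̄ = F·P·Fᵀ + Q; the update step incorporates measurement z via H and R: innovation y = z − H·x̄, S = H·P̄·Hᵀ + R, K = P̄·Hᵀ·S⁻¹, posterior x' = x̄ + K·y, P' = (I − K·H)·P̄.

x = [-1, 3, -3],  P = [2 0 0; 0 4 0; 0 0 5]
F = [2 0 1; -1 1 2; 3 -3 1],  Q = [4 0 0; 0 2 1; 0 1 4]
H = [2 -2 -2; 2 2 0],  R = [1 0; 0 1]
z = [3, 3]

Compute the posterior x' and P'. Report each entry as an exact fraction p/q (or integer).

x̄ = F·x = [-5, -2, -15]
P̄ = F·P·Fᵀ + Q = [17 6 17; 6 28 -7; 17 -7 63]
y = z − H·x̄ = [-21, 17]
S = H·P̄·Hᵀ + R = [193 -84; -84 229]
K = P̄·Hᵀ·S⁻¹ = [1116/37141 7870/37141; -1158/37141 10604/37141; -16182/37141 -2692/37141]
x' = x̄ + K·y = [-75351/37141, 130304/37141, -263057/37141]
P' = (I − K·H)·P̄ = [282769/37141 -278834/37141 561045/37141; -278834/37141 284136/37141 -562391/37141; 561045/37141 -562391/37141 1131527/37141]

x' = [-75351/37141, 130304/37141, -263057/37141]
P' = [282769/37141 -278834/37141 561045/37141; -278834/37141 284136/37141 -562391/37141; 561045/37141 -562391/37141 1131527/37141]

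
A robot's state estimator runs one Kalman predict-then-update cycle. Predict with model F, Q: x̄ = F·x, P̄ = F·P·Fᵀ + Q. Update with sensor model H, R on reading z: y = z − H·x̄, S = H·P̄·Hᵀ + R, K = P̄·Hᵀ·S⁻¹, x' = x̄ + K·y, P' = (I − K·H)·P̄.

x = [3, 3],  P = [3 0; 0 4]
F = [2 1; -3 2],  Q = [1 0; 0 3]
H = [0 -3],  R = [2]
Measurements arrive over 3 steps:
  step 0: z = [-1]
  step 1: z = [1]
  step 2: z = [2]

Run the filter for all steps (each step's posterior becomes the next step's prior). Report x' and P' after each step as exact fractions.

step 0: x' = [861/104, 33/104], P' = [1543/104 -5/104; -5/104 23/104]
step 1: x' = [203097/129367, -48087/129367], P' = [458823/129367 -18434/129367; -18434/129367 28702/129367]
step 2: x' = [2359509/21970225, -15266037/21970225], P' = [69795951/21970225 -2713968/21970225; -2713968/21970225 4853524/21970225]

step 0: x̄ = F·x = [9, -3]
step 0: P̄ = F·P·Fᵀ + Q = [17 -10; -10 46]
step 0: y = z − H·x̄ = [-10]
step 0: S = H·P̄·Hᵀ + R = [416]
step 0: K = P̄·Hᵀ·S⁻¹ = [15/208; -69/208]
step 0: x' = x̄ + K·y = [861/104, 33/104]
step 0: P' = (I − K·H)·P̄ = [1543/104 -5/104; -5/104 23/104]
step 1: x̄ = F·x = [135/8, -2517/104]
step 1: P̄ = F·P·Fᵀ + Q = [483/8 -709/8; -709/8 14351/104]
step 1: y = z − H·x̄ = [-7447/104]
step 1: S = H·P̄·Hᵀ + R = [129367/104]
step 1: K = P̄·Hᵀ·S⁻¹ = [27651/129367; -43053/129367]
step 1: x' = x̄ + K·y = [203097/129367, -48087/129367]
step 1: P' = (I − K·H)·P̄ = [458823/129367 -18434/129367; -18434/129367 28702/129367]
step 2: x̄ = F·x = [358107/129367, -705465/129367]
step 2: P̄ = F·P·Fᵀ + Q = [1919625/129367 -2713968/129367; -2713968/129367 4853524/129367]
step 2: y = z − H·x̄ = [-1857661/129367]
step 2: S = H·P̄·Hᵀ + R = [43940450/129367]
step 2: K = P̄·Hᵀ·S⁻¹ = [4070952/21970225; -7280286/21970225]
step 2: x' = x̄ + K·y = [2359509/21970225, -15266037/21970225]
step 2: P' = (I − K·H)·P̄ = [69795951/21970225 -2713968/21970225; -2713968/21970225 4853524/21970225]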